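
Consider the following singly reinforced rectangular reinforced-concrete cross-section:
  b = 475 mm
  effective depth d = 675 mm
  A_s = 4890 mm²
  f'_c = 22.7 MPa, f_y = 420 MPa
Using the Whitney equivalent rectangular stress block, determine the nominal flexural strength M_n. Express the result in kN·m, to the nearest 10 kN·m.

M_n ≈ 1160 kN·m

T = A_s f_y = 4890 × 420 = 2053800 N = 2053.8 kN.
From C = T: a = T/(0.85 f'_c b) = 2053800/(0.85 × 22.7 × 475) = 224.09 mm.
M_n = T(d − a/2) = 2053.8 kN × (675 − 112.045) mm = 1156.20 kN·m.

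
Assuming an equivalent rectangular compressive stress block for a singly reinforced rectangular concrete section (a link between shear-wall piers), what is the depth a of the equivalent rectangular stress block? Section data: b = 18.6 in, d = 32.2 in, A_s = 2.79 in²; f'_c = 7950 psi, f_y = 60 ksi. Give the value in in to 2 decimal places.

a ≈ 1.33 in

T = A_s f_y = 2.79 × 60 = 167.4 kips.
a = T/(0.85 f'_c b) = 167.4/(0.85 × 7.95 × 18.6) = 1.33 in.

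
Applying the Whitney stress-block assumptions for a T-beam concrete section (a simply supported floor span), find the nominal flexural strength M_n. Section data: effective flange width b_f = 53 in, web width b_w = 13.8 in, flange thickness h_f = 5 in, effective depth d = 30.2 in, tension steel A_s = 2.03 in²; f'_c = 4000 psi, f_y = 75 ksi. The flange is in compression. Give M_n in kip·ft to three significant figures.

M_n ≈ 378 kip·ft

Tension: T = A_s f_y = 2.03 × 75 = 152.25 kips.
Try a within the flange: a = T/(0.85 f'_c b_f) = 152.25/(0.85 × 4 × 53) = 0.845 in.
Since a = 0.845 ≤ h_f = 5 in, the stress block lies entirely in the flange; analyse as a rectangular beam of width b_f.
M_n = T(d − a/2) = 152.25 × (30.2 − 0.4225) = 4533.6 kip·in.
M_n = 4533.6/12 = 377.80 kip·ft.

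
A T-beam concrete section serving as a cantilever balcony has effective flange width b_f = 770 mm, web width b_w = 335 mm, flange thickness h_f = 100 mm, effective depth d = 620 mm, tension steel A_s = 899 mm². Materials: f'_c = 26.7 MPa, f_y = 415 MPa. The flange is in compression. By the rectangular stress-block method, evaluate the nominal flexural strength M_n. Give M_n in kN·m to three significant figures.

Tension: T = A_s f_y = 899 × 415 = 373085 N.
Try a within the flange: a = T/(0.85 f'_c b_f) = 373085/(0.85 × 26.7 × 770) = 21.35 mm.
Since a = 21.35 ≤ h_f = 100 mm, the stress block lies entirely in the flange; analyse as a rectangular beam of width b_f.
M_n = T(d − a/2) = 373085 × (620 − 10.675) = 227.33 × 10⁶ N·mm.
M_n = 227.33 kN·m.

M_n ≈ 227 kN·m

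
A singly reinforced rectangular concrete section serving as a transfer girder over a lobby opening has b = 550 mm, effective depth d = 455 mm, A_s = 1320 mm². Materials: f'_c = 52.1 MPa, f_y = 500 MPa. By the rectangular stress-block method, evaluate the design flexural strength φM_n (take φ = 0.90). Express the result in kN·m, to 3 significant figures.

φM_n ≈ 262 kN·m

T = A_s f_y = 1320 × 500 = 660000 N = 660 kN.
From C = T: a = T/(0.85 f'_c b) = 660000/(0.85 × 52.1 × 550) = 27.10 mm.
M_n = T(d − a/2) = 660 kN × (455 − 13.55) mm = 291.36 kN·m.
φM_n = 0.90 × 291.36 = 262.22 kN·m.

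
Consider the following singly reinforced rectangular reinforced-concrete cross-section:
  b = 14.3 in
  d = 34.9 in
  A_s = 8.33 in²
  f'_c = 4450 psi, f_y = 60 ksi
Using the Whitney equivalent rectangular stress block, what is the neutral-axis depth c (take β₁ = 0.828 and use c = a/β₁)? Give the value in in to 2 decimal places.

c ≈ 11.16 in

T = A_s f_y = 8.33 × 60 = 499.8 kips.
a = T/(0.85 f'_c b) = 499.8/(0.85 × 4.45 × 14.3) = 9.2402 in.
With β₁ = 0.828, c = a/β₁ = 9.2402/0.828 = 11.16 in.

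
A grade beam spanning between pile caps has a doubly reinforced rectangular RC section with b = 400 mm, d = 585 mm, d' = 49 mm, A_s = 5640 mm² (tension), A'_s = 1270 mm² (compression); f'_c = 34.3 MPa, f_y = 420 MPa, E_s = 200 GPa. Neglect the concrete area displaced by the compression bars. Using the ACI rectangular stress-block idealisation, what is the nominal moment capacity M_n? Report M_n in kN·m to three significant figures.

M_n ≈ 1220 kN·m

Assume both tension and compression steel yield.
Net tension couple steel: A_s − A'_s = 4370 mm².
a = (A_s − A'_s) f_y / (0.85 f'_c b) = 1835400/(0.85 × 34.3 × 400) = 157.38 mm.
c = a/β₁ = 157.38/0.805 = 195.50 mm; ε'_s = 0.003(c − d')/c = 0.0022 ≥ f_y/E_s = 0.0021, so compression steel does yield.
M_n = (A_s − A'_s) f_y (d − a/2) + A'_s f_y (d − d') = [1835400 × (585 − 78.69) + 533400 × (585 − 49)] × 10⁻⁶ = 929.28 + 285.90 = 1215.18 kN·m.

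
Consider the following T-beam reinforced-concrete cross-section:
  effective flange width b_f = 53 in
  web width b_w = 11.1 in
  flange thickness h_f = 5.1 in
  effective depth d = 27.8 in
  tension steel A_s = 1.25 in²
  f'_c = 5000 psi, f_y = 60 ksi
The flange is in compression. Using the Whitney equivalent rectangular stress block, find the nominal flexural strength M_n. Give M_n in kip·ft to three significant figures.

Tension: T = A_s f_y = 1.25 × 60 = 75 kips.
Try a within the flange: a = T/(0.85 f'_c b_f) = 75/(0.85 × 5 × 53) = 0.333 in.
Since a = 0.333 ≤ h_f = 5.1 in, the stress block lies entirely in the flange; analyse as a rectangular beam of width b_f.
M_n = T(d − a/2) = 75 × (27.8 − 0.1665) = 2072.5 kip·in.
M_n = 2072.5/12 = 172.71 kip·ft.

M_n ≈ 173 kip·ft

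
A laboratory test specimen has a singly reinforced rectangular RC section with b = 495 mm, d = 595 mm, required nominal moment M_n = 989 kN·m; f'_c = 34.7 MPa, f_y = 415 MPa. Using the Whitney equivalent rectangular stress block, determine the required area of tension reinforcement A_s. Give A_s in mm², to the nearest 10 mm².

With M_n = 0.85 f'_c a b (d − a/2), solve the quadratic for a:
a = d − √(d² − 2M_n/(0.85 f'_c b)) = 595 − √(595² − 2 × 989×10⁶/(0.85 × 34.7 × 495)) = 127.51 mm.
A_s = 0.85 f'_c a b / f_y = 0.85 × 34.7 × 127.51 × 495 / 415 = 4485.9 mm².

A_s ≈ 4490 mm²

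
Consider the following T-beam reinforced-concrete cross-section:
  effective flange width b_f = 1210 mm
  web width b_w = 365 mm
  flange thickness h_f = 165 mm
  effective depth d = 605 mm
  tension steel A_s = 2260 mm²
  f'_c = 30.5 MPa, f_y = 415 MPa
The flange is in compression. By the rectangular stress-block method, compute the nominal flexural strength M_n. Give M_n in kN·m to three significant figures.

M_n ≈ 553 kN·m

Tension: T = A_s f_y = 2260 × 415 = 937900 N.
Try a within the flange: a = T/(0.85 f'_c b_f) = 937900/(0.85 × 30.5 × 1210) = 29.90 mm.
Since a = 29.90 ≤ h_f = 165 mm, the stress block lies entirely in the flange; analyse as a rectangular beam of width b_f.
M_n = T(d − a/2) = 937900 × (605 − 14.95) = 553.41 × 10⁶ N·mm.
M_n = 553.41 kN·m.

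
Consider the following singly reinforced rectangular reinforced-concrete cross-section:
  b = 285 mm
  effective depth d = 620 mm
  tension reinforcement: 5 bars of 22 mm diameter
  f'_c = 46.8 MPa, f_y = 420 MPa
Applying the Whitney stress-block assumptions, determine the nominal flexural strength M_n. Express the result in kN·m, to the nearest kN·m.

A_s = 5 × 380 = 1900 mm².
T = A_s f_y = 1900 × 420 = 798000 N = 798 kN.
From C = T: a = T/(0.85 f'_c b) = 798000/(0.85 × 46.8 × 285) = 70.39 mm.
M_n = T(d − a/2) = 798 kN × (620 − 35.195) mm = 466.67 kN·m.

M_n ≈ 467 kN·m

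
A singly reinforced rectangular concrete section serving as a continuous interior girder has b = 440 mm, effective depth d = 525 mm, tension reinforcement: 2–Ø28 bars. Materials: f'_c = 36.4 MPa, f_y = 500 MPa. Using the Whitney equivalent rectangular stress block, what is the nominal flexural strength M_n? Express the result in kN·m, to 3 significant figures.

M_n ≈ 309 kN·m

A_s = 2 × 616 = 1232 mm².
T = A_s f_y = 1232 × 500 = 616000 N = 616 kN.
From C = T: a = T/(0.85 f'_c b) = 616000/(0.85 × 36.4 × 440) = 45.25 mm.
M_n = T(d − a/2) = 616 kN × (525 − 22.625) mm = 309.46 kN·m.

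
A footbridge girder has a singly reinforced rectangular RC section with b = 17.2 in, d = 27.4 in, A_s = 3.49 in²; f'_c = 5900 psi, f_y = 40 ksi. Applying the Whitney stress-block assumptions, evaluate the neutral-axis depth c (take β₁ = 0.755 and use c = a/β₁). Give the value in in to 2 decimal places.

c ≈ 2.14 in

T = A_s f_y = 3.49 × 40 = 139.6 kips.
a = T/(0.85 f'_c b) = 139.6/(0.85 × 5.9 × 17.2) = 1.6184 in.
With β₁ = 0.755, c = a/β₁ = 1.6184/0.755 = 2.14 in.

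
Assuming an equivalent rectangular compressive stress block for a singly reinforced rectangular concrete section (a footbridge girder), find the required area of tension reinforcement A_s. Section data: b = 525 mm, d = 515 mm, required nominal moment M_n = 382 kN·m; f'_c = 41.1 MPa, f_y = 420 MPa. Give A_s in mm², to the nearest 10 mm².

With M_n = 0.85 f'_c a b (d − a/2), solve the quadratic for a:
a = d − √(d² − 2M_n/(0.85 f'_c b)) = 515 − √(515² − 2 × 382×10⁶/(0.85 × 41.1 × 525)) = 42.17 mm.
A_s = 0.85 f'_c a b / f_y = 0.85 × 41.1 × 42.17 × 525 / 420 = 1841.5 mm².

A_s ≈ 1840 mm²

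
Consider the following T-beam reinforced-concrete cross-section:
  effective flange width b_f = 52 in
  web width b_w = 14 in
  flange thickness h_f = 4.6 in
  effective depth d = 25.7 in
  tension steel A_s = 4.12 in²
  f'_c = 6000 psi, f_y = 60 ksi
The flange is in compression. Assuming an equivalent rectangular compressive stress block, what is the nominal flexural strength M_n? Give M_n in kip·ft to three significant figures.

M_n ≈ 520 kip·ft

Tension: T = A_s f_y = 4.12 × 60 = 247.2 kips.
Try a within the flange: a = T/(0.85 f'_c b_f) = 247.2/(0.85 × 6 × 52) = 0.932 in.
Since a = 0.932 ≤ h_f = 4.6 in, the stress block lies entirely in the flange; analyse as a rectangular beam of width b_f.
M_n = T(d − a/2) = 247.2 × (25.7 − 0.466) = 6237.8 kip·in.
M_n = 6237.8/12 = 519.82 kip·ft.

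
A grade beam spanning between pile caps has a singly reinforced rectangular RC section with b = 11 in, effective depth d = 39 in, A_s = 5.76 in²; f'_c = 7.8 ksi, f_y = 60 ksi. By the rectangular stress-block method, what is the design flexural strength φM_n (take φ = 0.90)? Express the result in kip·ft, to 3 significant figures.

T = A_s f_y = 5.76 × 60 = 345.6 kips.
a = T/(0.85 f'_c b) = 345.6/(0.85 × 7.8 × 11) = 4.739 in.
M_n = T(d − a/2) = 345.6 × (39 − 2.3695) = 12659.5 kip·in = 12659.5/12 = 1054.96 kip·ft.
φM_n = 0.90 × 1054.96 = 949.46 kip·ft.

φM_n ≈ 949 kip·ft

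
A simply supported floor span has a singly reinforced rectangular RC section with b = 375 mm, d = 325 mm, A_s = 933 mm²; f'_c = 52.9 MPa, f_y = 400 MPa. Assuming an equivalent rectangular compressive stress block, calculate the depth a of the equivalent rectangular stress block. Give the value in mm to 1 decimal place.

T = A_s f_y = 933 × 400 = 373200 N = 373.2 kN.
Setting C = 0.85 f'_c a b equal to T: a = 373200/(0.85 × 52.9 × 375) = 22.1 mm.

a ≈ 22.1 mm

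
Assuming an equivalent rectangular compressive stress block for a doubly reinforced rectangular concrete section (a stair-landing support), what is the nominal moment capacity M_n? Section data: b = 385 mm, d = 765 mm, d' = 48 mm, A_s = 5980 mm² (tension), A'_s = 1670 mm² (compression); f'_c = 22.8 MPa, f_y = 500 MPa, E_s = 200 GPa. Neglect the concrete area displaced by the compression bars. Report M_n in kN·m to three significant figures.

Assume both tension and compression steel yield.
Net tension couple steel: A_s − A'_s = 4310 mm².
a = (A_s − A'_s) f_y / (0.85 f'_c b) = 2155000/(0.85 × 22.8 × 385) = 288.82 mm.
c = a/β₁ = 288.82/0.85 = 339.79 mm; ε'_s = 0.003(c − d')/c = 0.0026 ≥ f_y/E_s = 0.0025, so compression steel does yield.
M_n = (A_s − A'_s) f_y (d − a/2) + A'_s f_y (d − d') = [2155000 × (765 − 144.41) + 835000 × (765 − 48)] × 10⁻⁶ = 1337.37 + 598.70 = 1936.07 kN·m.

M_n ≈ 1940 kN·m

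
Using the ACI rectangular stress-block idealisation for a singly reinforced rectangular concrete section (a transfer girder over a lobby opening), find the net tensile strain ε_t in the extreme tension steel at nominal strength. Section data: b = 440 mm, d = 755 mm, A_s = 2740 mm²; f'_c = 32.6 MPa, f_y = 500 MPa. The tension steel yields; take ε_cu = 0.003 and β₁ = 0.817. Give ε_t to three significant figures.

a = A_s f_y/(0.85 f'_c b) = 112.37 mm.
β₁ = 0.817, so c = a/β₁ = 112.37/0.817 = 137.54 mm.
From the linear strain diagram with ε_cu = 0.003: ε_t = 0.003 (d − c)/c = 0.003 × (755 − 137.54)/137.54 = 0.0135.
Since ε_t ≥ 0.005, the section is tension-controlled.

ε_t ≈ 0.0135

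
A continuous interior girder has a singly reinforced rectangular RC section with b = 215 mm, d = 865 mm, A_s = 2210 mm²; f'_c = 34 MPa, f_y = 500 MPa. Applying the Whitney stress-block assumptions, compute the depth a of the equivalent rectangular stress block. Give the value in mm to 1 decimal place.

T = A_s f_y = 2210 × 500 = 1105000 N = 1105 kN.
Setting C = 0.85 f'_c a b equal to T: a = 1105000/(0.85 × 34 × 215) = 177.8 mm.

a ≈ 177.8 mm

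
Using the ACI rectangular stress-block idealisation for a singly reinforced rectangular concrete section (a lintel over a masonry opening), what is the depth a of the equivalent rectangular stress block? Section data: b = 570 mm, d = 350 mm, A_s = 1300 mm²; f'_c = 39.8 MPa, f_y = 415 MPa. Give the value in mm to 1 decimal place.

T = A_s f_y = 1300 × 415 = 539500 N = 539.5 kN.
Setting C = 0.85 f'_c a b equal to T: a = 539500/(0.85 × 39.8 × 570) = 28.0 mm.

a ≈ 28.0 mm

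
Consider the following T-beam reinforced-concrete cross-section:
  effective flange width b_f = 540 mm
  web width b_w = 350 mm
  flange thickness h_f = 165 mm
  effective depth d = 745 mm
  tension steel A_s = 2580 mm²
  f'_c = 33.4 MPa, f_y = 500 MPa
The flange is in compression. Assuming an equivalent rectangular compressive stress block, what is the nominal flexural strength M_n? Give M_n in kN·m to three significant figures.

Tension: T = A_s f_y = 2580 × 500 = 1290000 N.
Try a within the flange: a = T/(0.85 f'_c b_f) = 1290000/(0.85 × 33.4 × 540) = 84.15 mm.
Since a = 84.15 ≤ h_f = 165 mm, the stress block lies entirely in the flange; analyse as a rectangular beam of width b_f.
M_n = T(d − a/2) = 1290000 × (745 − 42.075) = 906.77 × 10⁶ N·mm.
M_n = 906.77 kN·m.

M_n ≈ 907 kN·m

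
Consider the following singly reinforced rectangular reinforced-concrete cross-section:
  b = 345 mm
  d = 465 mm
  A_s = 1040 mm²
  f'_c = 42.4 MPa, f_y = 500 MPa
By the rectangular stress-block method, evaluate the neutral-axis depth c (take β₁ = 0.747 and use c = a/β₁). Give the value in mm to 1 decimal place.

T = A_s f_y = 1040 × 500 = 520000 N = 520 kN.
Setting C = 0.85 f'_c a b equal to T: a = 520000/(0.85 × 42.4 × 345) = 41.821 mm.
With β₁ = 0.747, c = a/β₁ = 41.821/0.747 = 56.0 mm.

c ≈ 56.0 mm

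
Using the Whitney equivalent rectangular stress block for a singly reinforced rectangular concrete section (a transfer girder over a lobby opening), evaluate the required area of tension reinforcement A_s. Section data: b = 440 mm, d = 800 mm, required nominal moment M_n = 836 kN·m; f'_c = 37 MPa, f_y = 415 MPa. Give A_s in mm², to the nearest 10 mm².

A_s ≈ 2650 mm²

With M_n = 0.85 f'_c a b (d − a/2), solve the quadratic for a:
a = d − √(d² − 2M_n/(0.85 f'_c b)) = 800 − √(800² − 2 × 836×10⁶/(0.85 × 37 × 440)) = 79.46 mm.
A_s = 0.85 f'_c a b / f_y = 0.85 × 37 × 79.46 × 440 / 415 = 2649.6 mm².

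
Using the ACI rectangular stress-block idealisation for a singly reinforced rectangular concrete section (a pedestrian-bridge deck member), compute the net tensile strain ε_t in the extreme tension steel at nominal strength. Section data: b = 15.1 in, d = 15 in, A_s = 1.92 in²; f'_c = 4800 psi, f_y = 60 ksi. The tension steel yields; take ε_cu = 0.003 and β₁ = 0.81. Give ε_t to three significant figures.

ε_t ≈ 0.0165

a = A_s f_y/(0.85 f'_c b) = 1.870 in.
β₁ = 0.81, so c = a/β₁ = 1.870/0.81 = 2.309 in.
From the linear strain diagram with ε_cu = 0.003: ε_t = 0.003 (d − c)/c = 0.003 × (15 − 2.309)/2.309 = 0.0165.
Since ε_t ≥ 0.005, the section is tension-controlled.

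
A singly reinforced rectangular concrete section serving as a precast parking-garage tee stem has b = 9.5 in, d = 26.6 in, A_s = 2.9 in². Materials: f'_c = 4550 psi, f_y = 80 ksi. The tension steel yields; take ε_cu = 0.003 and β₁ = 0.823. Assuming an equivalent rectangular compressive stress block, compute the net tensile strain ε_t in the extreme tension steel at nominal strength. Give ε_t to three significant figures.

a = A_s f_y/(0.85 f'_c b) = 6.314 in.
β₁ = 0.823, so c = a/β₁ = 6.314/0.823 = 7.672 in.
From the linear strain diagram with ε_cu = 0.003: ε_t = 0.003 (d − c)/c = 0.003 × (26.6 − 7.672)/7.672 = 0.00740.
Since ε_t ≥ 0.005, the section is tension-controlled.

ε_t ≈ 0.00740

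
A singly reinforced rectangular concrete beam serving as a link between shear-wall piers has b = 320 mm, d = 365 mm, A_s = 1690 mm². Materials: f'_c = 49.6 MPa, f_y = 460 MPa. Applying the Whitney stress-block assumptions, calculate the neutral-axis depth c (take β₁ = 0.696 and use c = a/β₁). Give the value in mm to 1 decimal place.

T = A_s f_y = 1690 × 460 = 777400 N = 777.4 kN.
Setting C = 0.85 f'_c a b equal to T: a = 777400/(0.85 × 49.6 × 320) = 57.623 mm.
With β₁ = 0.696, c = a/β₁ = 57.623/0.696 = 82.8 mm.

c ≈ 82.8 mm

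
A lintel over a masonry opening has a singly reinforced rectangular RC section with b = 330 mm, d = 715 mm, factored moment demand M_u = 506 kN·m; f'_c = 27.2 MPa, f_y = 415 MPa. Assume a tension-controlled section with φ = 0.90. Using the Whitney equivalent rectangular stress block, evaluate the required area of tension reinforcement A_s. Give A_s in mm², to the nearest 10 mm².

M_n = M_u/φ = 506/0.90 = 562.222 kN·m.
With M_n = 0.85 f'_c a b (d − a/2), solve the quadratic for a:
a = d − √(d² − 2M_n/(0.85 f'_c b)) = 715 − √(715² − 2 × 562.222×10⁶/(0.85 × 27.2 × 330)) = 111.80 mm.
A_s = 0.85 f'_c a b / f_y = 0.85 × 27.2 × 111.80 × 330 / 415 = 2055.4 mm².

A_s ≈ 2060 mm²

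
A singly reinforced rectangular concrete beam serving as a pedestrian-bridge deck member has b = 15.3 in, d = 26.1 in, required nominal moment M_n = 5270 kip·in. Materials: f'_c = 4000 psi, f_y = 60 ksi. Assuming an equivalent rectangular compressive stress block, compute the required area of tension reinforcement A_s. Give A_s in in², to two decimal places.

A_s ≈ 3.66 in²

From M_n = 0.85 f'_c a b (d − a/2):
a = d − √(d² − 2M_n/(0.85 f'_c b)) = 26.1 − √(26.1² − 2 × 5270/(0.85 × 4 × 15.3)) = 4.223 in.
A_s = 0.85 f'_c a b / f_y = 0.85 × 4 × 4.223 × 15.3 / 60 = 3.661 in².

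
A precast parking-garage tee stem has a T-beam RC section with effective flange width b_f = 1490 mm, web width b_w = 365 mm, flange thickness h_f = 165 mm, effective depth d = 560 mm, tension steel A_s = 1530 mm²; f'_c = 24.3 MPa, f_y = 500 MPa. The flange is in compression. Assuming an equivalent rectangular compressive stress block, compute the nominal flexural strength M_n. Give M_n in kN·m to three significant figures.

Tension: T = A_s f_y = 1530 × 500 = 765000 N.
Try a within the flange: a = T/(0.85 f'_c b_f) = 765000/(0.85 × 24.3 × 1490) = 24.86 mm.
Since a = 24.86 ≤ h_f = 165 mm, the stress block lies entirely in the flange; analyse as a rectangular beam of width b_f.
M_n = T(d − a/2) = 765000 × (560 − 12.43) = 418.89 × 10⁶ N·mm.
M_n = 418.89 kN·m.

M_n ≈ 419 kN·m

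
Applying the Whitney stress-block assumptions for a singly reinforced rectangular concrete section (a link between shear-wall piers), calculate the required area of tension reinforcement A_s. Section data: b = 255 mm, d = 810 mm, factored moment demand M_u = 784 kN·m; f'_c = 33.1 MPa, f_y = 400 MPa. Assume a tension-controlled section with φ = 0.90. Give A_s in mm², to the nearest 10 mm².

A_s ≈ 3000 mm²

M_n = M_u/φ = 784/0.90 = 871.111 kN·m.
With M_n = 0.85 f'_c a b (d − a/2), solve the quadratic for a:
a = d − √(d² − 2M_n/(0.85 f'_c b)) = 810 − √(810² − 2 × 871.111×10⁶/(0.85 × 33.1 × 255)) = 167.15 mm.
A_s = 0.85 f'_c a b / f_y = 0.85 × 33.1 × 167.15 × 255 / 400 = 2998.0 mm².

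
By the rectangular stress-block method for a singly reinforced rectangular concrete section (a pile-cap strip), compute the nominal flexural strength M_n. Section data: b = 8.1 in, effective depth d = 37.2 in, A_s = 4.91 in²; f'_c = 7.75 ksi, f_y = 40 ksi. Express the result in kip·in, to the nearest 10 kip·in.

M_n ≈ 6940 kip·in

T = A_s f_y = 4.91 × 40 = 196.4 kips.
a = T/(0.85 f'_c b) = 196.4/(0.85 × 7.75 × 8.1) = 3.681 in.
M_n = T(d − a/2) = 196.4 × (37.2 − 1.8405) = 6944.6 kip·in.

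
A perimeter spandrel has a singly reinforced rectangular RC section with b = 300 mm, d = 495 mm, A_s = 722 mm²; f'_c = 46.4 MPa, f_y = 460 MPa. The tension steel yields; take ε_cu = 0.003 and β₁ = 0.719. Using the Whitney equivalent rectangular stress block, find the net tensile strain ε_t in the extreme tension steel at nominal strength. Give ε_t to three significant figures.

a = A_s f_y/(0.85 f'_c b) = 28.07 mm.
β₁ = 0.719, so c = a/β₁ = 28.07/0.719 = 39.04 mm.
From the linear strain diagram with ε_cu = 0.003: ε_t = 0.003 (d − c)/c = 0.003 × (495 − 39.04)/39.04 = 0.0350.
Since ε_t ≥ 0.005, the section is tension-controlled.

ε_t ≈ 0.0350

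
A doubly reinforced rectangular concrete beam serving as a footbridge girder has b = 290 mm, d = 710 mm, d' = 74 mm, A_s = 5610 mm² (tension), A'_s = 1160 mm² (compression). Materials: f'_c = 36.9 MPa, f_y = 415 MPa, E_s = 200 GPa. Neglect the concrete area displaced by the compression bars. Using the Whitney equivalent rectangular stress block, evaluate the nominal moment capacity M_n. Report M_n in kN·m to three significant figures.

Assume both tension and compression steel yield.
Net tension couple steel: A_s − A'_s = 4450 mm².
a = (A_s − A'_s) f_y / (0.85 f'_c b) = 1846750/(0.85 × 36.9 × 290) = 203.03 mm.
c = a/β₁ = 203.03/0.786 = 258.31 mm; ε'_s = 0.003(c − d')/c = 0.0021 ≥ f_y/E_s = 0.0021, so compression steel does yield.
M_n = (A_s − A'_s) f_y (d − a/2) + A'_s f_y (d − d') = [1846750 × (710 − 101.515) + 481400 × (710 − 74)] × 10⁻⁶ = 1123.72 + 306.17 = 1429.89 kN·m.

M_n ≈ 1430 kN·m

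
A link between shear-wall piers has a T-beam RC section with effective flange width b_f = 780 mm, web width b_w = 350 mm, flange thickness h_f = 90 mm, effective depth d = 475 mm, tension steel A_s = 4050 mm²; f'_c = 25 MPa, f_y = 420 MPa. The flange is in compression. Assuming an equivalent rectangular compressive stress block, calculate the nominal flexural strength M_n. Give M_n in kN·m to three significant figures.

M_n ≈ 719 kN·m

Tension: T = A_s f_y = 4050 × 420 = 1701000 N.
Try a within the flange: a = T/(0.85 f'_c b_f) = 1701000/(0.85 × 25 × 780) = 102.62 mm.
a = 102.62 > h_f = 90 mm: the block extends into the web. Split into flange-overhang and web parts.
C_f = 0.85 f'_c (b_f − b_w) h_f = 0.85 × 25 × (780 − 350) × 90 = 822375 N.
Remaining web compression depth: a_w = (T − C_f)/(0.85 f'_c b_w) = (1701000 − 822375)/(0.85 × 25 × 350) = 118.13 mm.
M_n = C_f(d − h_f/2) + (T − C_f)(d − a_w/2) = 822375 × (475 − 45) + 878625 × (475 − 59.065) = 353.62 + 365.45 = 719.07 × 10⁶ N·mm.
M_n = 719.07 kN·m.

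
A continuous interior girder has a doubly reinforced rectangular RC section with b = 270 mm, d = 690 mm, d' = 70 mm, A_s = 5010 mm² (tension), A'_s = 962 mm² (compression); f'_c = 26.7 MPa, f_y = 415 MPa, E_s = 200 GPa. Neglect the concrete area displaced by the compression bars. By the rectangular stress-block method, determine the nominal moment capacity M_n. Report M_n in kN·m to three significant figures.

M_n ≈ 1180 kN·m

Assume both tension and compression steel yield.
Net tension couple steel: A_s − A'_s = 4048 mm².
a = (A_s − A'_s) f_y / (0.85 f'_c b) = 1679920/(0.85 × 26.7 × 270) = 274.15 mm.
c = a/β₁ = 274.15/0.85 = 322.53 mm; ε'_s = 0.003(c − d')/c = 0.0023 ≥ f_y/E_s = 0.0021, so compression steel does yield.
M_n = (A_s − A'_s) f_y (d − a/2) + A'_s f_y (d − d') = [1679920 × (690 − 137.075) + 399230 × (690 − 70)] × 10⁻⁶ = 928.87 + 247.52 = 1176.39 kN·m.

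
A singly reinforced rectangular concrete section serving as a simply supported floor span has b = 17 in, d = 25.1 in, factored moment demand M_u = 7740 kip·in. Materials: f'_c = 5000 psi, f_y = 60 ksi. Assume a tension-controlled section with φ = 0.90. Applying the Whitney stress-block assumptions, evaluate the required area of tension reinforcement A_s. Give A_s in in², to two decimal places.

M_n = M_u/φ = 7740/0.90 = 8600 kip·in.
From M_n = 0.85 f'_c a b (d − a/2):
a = d − √(d² − 2M_n/(0.85 f'_c b)) = 25.1 − √(25.1² − 2 × 8600/(0.85 × 5 × 17)) = 5.302 in.
A_s = 0.85 f'_c a b / f_y = 0.85 × 5 × 5.302 × 17 / 60 = 6.384 in².

A_s ≈ 6.38 in²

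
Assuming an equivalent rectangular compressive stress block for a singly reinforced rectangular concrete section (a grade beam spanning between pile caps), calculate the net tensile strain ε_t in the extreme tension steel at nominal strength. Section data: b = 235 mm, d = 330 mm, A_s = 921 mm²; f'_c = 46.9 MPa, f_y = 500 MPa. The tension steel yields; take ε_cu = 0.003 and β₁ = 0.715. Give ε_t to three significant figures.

ε_t ≈ 0.0114

a = A_s f_y/(0.85 f'_c b) = 49.16 mm.
β₁ = 0.715, so c = a/β₁ = 49.16/0.715 = 68.76 mm.
From the linear strain diagram with ε_cu = 0.003: ε_t = 0.003 (d − c)/c = 0.003 × (330 − 68.76)/68.76 = 0.0114.
Since ε_t ≥ 0.005, the section is tension-controlled.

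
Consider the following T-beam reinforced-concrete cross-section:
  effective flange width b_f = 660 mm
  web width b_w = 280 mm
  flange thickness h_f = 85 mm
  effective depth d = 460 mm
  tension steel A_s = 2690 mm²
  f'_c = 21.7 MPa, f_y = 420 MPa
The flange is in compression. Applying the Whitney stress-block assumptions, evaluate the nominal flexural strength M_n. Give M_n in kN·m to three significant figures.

M_n ≈ 467 kN·m

Tension: T = A_s f_y = 2690 × 420 = 1129800 N.
Try a within the flange: a = T/(0.85 f'_c b_f) = 1129800/(0.85 × 21.7 × 660) = 92.81 mm.
a = 92.81 > h_f = 85 mm: the block extends into the web. Split into flange-overhang and web parts.
C_f = 0.85 f'_c (b_f − b_w) h_f = 0.85 × 21.7 × (660 − 280) × 85 = 595774 N.
Remaining web compression depth: a_w = (T − C_f)/(0.85 f'_c b_w) = (1129800 − 595774)/(0.85 × 21.7 × 280) = 103.40 mm.
M_n = C_f(d − h_f/2) + (T − C_f)(d − a_w/2) = 595774 × (460 − 42.5) + 534026 × (460 − 51.7) = 248.74 + 218.04 = 466.78 × 10⁶ N·mm.
M_n = 466.78 kN·m.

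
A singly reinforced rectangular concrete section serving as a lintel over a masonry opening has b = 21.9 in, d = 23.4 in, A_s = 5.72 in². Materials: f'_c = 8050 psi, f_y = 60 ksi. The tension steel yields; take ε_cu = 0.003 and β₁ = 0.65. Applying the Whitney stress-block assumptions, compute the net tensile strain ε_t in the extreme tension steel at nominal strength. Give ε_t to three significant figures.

a = A_s f_y/(0.85 f'_c b) = 2.290 in.
β₁ = 0.65, so c = a/β₁ = 2.290/0.65 = 3.523 in.
From the linear strain diagram with ε_cu = 0.003: ε_t = 0.003 (d − c)/c = 0.003 × (23.4 − 3.523)/3.523 = 0.0169.
Since ε_t ≥ 0.005, the section is tension-controlled.

ε_t ≈ 0.0169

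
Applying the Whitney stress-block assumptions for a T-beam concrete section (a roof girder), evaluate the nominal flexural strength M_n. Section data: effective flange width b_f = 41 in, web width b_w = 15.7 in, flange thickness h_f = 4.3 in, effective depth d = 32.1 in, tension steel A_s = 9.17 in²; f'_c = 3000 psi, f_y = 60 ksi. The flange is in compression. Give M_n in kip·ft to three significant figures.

M_n ≈ 1340 kip·ft

Tension: T = A_s f_y = 9.17 × 60 = 550.2 kips.
Try a within the flange: a = T/(0.85 f'_c b_f) = 550.2/(0.85 × 3 × 41) = 5.263 in.
a = 5.263 > h_f = 4.3 in: the block extends into the web. Split into flange-overhang and web parts.
C_f = 0.85 f'_c (b_f − b_w) h_f = 0.85 × 3 × (41 − 15.7) × 4.3 = 277.4 kips.
Remaining web compression depth: a_w = (T − C_f)/(0.85 f'_c b_w) = (550.2 − 277.4)/(0.85 × 3 × 15.7) = 6.814 in.
M_n = C_f(d − h_f/2) + (T − C_f)(d − a_w/2) = 277.4 × (32.1 − 2.15) + 272.8 × (32.1 − 3.407) = 8308.1 + 7827.5 = 16135.6 kip·in.
M_n = 16135.6/12 = 1344.63 kip·ft.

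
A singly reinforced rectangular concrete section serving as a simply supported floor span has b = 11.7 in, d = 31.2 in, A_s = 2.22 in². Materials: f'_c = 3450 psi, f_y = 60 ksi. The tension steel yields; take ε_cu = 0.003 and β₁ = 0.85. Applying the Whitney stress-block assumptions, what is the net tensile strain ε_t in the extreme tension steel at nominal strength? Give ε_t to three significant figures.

ε_t ≈ 0.0175

a = A_s f_y/(0.85 f'_c b) = 3.882 in.
β₁ = 0.85, so c = a/β₁ = 3.882/0.85 = 4.567 in.
From the linear strain diagram with ε_cu = 0.003: ε_t = 0.003 (d − c)/c = 0.003 × (31.2 − 4.567)/4.567 = 0.0175.
Since ε_t ≥ 0.005, the section is tension-controlled.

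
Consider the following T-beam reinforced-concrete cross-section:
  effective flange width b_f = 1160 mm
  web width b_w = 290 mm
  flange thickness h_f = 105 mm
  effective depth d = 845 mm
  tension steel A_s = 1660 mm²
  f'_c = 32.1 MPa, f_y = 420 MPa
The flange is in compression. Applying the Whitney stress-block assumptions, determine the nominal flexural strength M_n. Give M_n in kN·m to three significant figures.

Tension: T = A_s f_y = 1660 × 420 = 697200 N.
Try a within the flange: a = T/(0.85 f'_c b_f) = 697200/(0.85 × 32.1 × 1160) = 22.03 mm.
Since a = 22.03 ≤ h_f = 105 mm, the stress block lies entirely in the flange; analyse as a rectangular beam of width b_f.
M_n = T(d − a/2) = 697200 × (845 − 11.015) = 581.45 × 10⁶ N·mm.
M_n = 581.45 kN·m.

M_n ≈ 581 kN·m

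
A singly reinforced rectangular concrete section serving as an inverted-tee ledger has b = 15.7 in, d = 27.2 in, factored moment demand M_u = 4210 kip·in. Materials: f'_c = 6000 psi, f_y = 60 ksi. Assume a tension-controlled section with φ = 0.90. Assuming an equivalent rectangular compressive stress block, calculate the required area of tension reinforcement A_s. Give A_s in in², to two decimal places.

A_s ≈ 2.99 in²

M_n = M_u/φ = 4210/0.90 = 4677.78 kip·in.
From M_n = 0.85 f'_c a b (d − a/2):
a = d − √(d² − 2M_n/(0.85 f'_c b)) = 27.2 − √(27.2² − 2 × 4677.78/(0.85 × 6 × 15.7)) = 2.240 in.
A_s = 0.85 f'_c a b / f_y = 0.85 × 6 × 2.240 × 15.7 / 60 = 2.989 in².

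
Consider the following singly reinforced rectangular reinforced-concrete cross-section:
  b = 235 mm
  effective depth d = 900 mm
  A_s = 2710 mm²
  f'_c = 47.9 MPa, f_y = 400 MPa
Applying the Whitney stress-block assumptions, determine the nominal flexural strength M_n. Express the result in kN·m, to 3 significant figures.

T = A_s f_y = 2710 × 400 = 1084000 N = 1084 kN.
From C = T: a = T/(0.85 f'_c b) = 1084000/(0.85 × 47.9 × 235) = 113.29 mm.
M_n = T(d − a/2) = 1084 kN × (900 − 56.645) mm = 914.20 kN·m.

M_n ≈ 914 kN·m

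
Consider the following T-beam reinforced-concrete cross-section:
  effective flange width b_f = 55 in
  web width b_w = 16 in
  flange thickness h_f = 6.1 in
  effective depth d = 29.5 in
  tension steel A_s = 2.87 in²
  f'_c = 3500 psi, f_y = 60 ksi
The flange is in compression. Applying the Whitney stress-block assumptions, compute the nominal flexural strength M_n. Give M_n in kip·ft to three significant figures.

Tension: T = A_s f_y = 2.87 × 60 = 172.2 kips.
Try a within the flange: a = T/(0.85 f'_c b_f) = 172.2/(0.85 × 3.5 × 55) = 1.052 in.
Since a = 1.052 ≤ h_f = 6.1 in, the stress block lies entirely in the flange; analyse as a rectangular beam of width b_f.
M_n = T(d − a/2) = 172.2 × (29.5 − 0.526) = 4989.3 kip·in.
M_n = 4989.3/12 = 415.78 kip·ft.

M_n ≈ 416 kip·ft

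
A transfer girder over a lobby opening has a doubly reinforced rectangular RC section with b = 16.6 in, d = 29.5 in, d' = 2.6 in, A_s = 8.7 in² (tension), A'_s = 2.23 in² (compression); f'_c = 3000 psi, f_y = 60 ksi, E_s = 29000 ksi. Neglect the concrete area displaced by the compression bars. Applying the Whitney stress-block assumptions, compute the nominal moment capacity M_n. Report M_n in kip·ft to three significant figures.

M_n ≈ 1110 kip·ft

Assume both steels yield.
a = (A_s − A'_s) f_y/(0.85 f'_c b) = (8.7 − 2.23) × 60/(0.85 × 3 × 16.6) = 9.171 in.
c = a/β₁ = 9.171/0.85 = 10.789 in; ε'_s = 0.003(c − d')/c = 0.0023 ≥ ε_y = 0.0021, so the compression steel yields.
M_n = (A_s − A'_s) f_y (d − a/2) + A'_s f_y (d − d') = 388.2 × (29.5 − 4.5855) + 133.8 × (29.5 − 2.6) = 9671.8 + 3599.2 = 13271.0 kip·in = 13271.0/12 = 1105.92 kip·ft.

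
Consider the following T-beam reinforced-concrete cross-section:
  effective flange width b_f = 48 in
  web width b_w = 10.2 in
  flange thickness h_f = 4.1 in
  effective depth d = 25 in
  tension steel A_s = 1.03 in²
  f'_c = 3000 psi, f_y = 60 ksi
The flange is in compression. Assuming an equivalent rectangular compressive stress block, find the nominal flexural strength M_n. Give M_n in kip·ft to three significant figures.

Tension: T = A_s f_y = 1.03 × 60 = 61.8 kips.
Try a within the flange: a = T/(0.85 f'_c b_f) = 61.8/(0.85 × 3 × 48) = 0.505 in.
Since a = 0.505 ≤ h_f = 4.1 in, the stress block lies entirely in the flange; analyse as a rectangular beam of width b_f.
M_n = T(d − a/2) = 61.8 × (25 − 0.2525) = 1529.4 kip·in.
M_n = 1529.4/12 = 127.45 kip·ft.

M_n ≈ 127 kip·ft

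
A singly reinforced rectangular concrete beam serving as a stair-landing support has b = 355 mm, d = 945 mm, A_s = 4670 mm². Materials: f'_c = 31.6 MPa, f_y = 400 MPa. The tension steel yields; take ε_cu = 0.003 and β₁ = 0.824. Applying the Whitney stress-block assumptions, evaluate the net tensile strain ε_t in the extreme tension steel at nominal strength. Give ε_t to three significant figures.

ε_t ≈ 0.00892

a = A_s f_y/(0.85 f'_c b) = 195.90 mm.
β₁ = 0.824, so c = a/β₁ = 195.90/0.824 = 237.74 mm.
From the linear strain diagram with ε_cu = 0.003: ε_t = 0.003 (d − c)/c = 0.003 × (945 − 237.74)/237.74 = 0.00892.
Since ε_t ≥ 0.005, the section is tension-controlled.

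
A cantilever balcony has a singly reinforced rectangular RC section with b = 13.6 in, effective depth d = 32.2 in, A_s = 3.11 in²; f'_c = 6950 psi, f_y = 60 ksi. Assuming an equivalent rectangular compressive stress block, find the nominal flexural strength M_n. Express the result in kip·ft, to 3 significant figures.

M_n ≈ 483 kip·ft

T = A_s f_y = 3.11 × 60 = 186.6 kips.
a = T/(0.85 f'_c b) = 186.6/(0.85 × 6.95 × 13.6) = 2.323 in.
M_n = T(d − a/2) = 186.6 × (32.2 − 1.1615) = 5791.8 kip·in = 5791.8/12 = 482.65 kip·ft.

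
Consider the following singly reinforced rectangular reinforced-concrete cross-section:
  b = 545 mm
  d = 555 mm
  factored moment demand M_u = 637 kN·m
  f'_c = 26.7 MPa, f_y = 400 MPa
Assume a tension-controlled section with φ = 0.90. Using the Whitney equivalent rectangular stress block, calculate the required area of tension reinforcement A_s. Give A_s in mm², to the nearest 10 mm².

A_s ≈ 3560 mm²

M_n = M_u/φ = 637/0.90 = 707.778 kN·m.
With M_n = 0.85 f'_c a b (d − a/2), solve the quadratic for a:
a = d − √(d² − 2M_n/(0.85 f'_c b)) = 555 − √(555² − 2 × 707.778×10⁶/(0.85 × 26.7 × 545)) = 115.02 mm.
A_s = 0.85 f'_c a b / f_y = 0.85 × 26.7 × 115.02 × 545 / 400 = 3556.6 mm².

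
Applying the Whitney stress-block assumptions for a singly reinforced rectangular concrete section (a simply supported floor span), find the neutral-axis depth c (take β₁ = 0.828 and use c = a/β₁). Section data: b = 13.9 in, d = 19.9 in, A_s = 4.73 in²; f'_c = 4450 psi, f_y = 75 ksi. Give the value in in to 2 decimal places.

c ≈ 8.15 in

T = A_s f_y = 4.73 × 75 = 354.75 kips.
a = T/(0.85 f'_c b) = 354.75/(0.85 × 4.45 × 13.9) = 6.7473 in.
With β₁ = 0.828, c = a/β₁ = 6.7473/0.828 = 8.15 in.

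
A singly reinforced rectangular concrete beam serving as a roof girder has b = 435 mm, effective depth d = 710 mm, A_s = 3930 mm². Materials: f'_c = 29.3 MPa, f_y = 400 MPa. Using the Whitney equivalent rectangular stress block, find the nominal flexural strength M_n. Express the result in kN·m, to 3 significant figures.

T = A_s f_y = 3930 × 400 = 1572000 N = 1572 kN.
From C = T: a = T/(0.85 f'_c b) = 1572000/(0.85 × 29.3 × 435) = 145.10 mm.
M_n = T(d − a/2) = 1572 kN × (710 − 72.55) mm = 1002.07 kN·m.

M_n ≈ 1000 kN·m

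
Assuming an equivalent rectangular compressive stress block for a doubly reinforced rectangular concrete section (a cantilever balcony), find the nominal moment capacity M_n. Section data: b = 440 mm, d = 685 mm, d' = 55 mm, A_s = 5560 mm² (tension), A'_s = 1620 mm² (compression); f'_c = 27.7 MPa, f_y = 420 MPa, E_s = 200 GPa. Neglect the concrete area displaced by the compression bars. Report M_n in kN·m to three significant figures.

M_n ≈ 1430 kN·m

Assume both tension and compression steel yield.
Net tension couple steel: A_s − A'_s = 3940 mm².
a = (A_s − A'_s) f_y / (0.85 f'_c b) = 1654800/(0.85 × 27.7 × 440) = 159.73 mm.
c = a/β₁ = 159.73/0.85 = 187.92 mm; ε'_s = 0.003(c − d')/c = 0.0021 ≥ f_y/E_s = 0.0021, so compression steel does yield.
M_n = (A_s − A'_s) f_y (d − a/2) + A'_s f_y (d − d') = [1654800 × (685 − 79.865) + 680400 × (685 − 55)] × 10⁻⁶ = 1001.38 + 428.65 = 1430.03 kN·m.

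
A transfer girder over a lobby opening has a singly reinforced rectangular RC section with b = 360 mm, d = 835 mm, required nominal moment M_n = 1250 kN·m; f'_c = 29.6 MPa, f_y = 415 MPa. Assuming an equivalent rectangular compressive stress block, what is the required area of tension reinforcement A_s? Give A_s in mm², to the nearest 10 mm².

With M_n = 0.85 f'_c a b (d − a/2), solve the quadratic for a:
a = d − √(d² − 2M_n/(0.85 f'_c b)) = 835 − √(835² − 2 × 1250×10⁶/(0.85 × 29.6 × 360)) = 185.99 mm.
A_s = 0.85 f'_c a b / f_y = 0.85 × 29.6 × 185.99 × 360 / 415 = 4059.3 mm².

A_s ≈ 4060 mm²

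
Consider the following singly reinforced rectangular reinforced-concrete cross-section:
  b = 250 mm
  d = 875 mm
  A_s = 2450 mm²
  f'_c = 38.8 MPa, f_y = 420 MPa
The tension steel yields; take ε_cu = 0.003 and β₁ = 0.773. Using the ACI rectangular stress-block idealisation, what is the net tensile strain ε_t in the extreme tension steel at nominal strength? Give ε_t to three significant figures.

a = A_s f_y/(0.85 f'_c b) = 124.80 mm.
β₁ = 0.773, so c = a/β₁ = 124.80/0.773 = 161.45 mm.
From the linear strain diagram with ε_cu = 0.003: ε_t = 0.003 (d − c)/c = 0.003 × (875 − 161.45)/161.45 = 0.0133.
Since ε_t ≥ 0.005, the section is tension-controlled.

ε_t ≈ 0.0133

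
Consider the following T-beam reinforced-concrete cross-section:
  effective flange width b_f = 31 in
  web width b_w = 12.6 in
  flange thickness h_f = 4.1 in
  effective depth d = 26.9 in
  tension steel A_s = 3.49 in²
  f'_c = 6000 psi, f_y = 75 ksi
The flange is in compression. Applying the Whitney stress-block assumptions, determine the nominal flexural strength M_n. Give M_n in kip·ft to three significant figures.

M_n ≈ 569 kip·ft

Tension: T = A_s f_y = 3.49 × 75 = 261.75 kips.
Try a within the flange: a = T/(0.85 f'_c b_f) = 261.75/(0.85 × 6 × 31) = 1.656 in.
Since a = 1.656 ≤ h_f = 4.1 in, the stress block lies entirely in the flange; analyse as a rectangular beam of width b_f.
M_n = T(d − a/2) = 261.75 × (26.9 − 0.828) = 6824.3 kip·in.
M_n = 6824.3/12 = 568.69 kip·ft.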